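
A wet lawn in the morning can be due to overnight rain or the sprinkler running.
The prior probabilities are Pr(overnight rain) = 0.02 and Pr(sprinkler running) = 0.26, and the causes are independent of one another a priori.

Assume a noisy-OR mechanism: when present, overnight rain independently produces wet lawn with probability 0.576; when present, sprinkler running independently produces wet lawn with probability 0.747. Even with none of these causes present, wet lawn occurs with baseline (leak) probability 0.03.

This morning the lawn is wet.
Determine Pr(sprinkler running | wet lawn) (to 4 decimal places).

Under noisy-OR, P(wet lawn | causes) = 1 − (1−0.03)·∏(1−qᵢ) over the active causes.
Numerator (weight on configurations with sprinkler running): 0.192270 + 0.004659 = 0.196929
Normalizer over all consistent configurations: 0.03×0.98×0.74 + 0.75459×0.98×0.26 + 0.58872×0.02×0.74 + 0.895946×0.02×0.26 = 0.227398
P(sprinkler running | wet lawn) = 0.196929/0.227398 ≈ 0.8660

Pr(sprinkler running | wet lawn) ≈ 0.8660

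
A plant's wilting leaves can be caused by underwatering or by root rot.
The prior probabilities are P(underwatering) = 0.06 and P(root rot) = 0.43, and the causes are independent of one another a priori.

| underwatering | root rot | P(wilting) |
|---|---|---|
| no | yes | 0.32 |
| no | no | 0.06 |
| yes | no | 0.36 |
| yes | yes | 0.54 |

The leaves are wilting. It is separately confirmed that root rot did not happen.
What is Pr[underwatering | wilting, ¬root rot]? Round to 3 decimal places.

For the numerator, keep only underwatering=true terms: 0.36×0.06 = 0.021600
Denominator P(wilting | ¬root rot): 0.06×0.94 + 0.36×0.06 = 0.078000
Posterior = 0.021600 / 0.078000 ≈ 0.277

Pr[underwatering | wilting, ¬root rot] ≈ 0.277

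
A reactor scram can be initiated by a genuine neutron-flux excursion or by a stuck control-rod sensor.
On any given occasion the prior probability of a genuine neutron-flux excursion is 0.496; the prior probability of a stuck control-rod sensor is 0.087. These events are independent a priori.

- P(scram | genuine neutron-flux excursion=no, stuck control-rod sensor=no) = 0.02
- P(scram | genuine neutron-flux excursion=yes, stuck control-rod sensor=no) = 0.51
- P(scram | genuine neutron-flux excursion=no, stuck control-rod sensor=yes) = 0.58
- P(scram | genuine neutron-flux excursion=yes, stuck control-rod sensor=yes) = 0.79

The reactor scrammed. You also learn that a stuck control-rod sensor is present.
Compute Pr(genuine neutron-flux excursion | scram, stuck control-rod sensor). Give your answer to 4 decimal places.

For the numerator, keep only genuine neutron-flux excursion=true terms: 0.79*0.496 = 0.391840
The normalizing constant is 0.58*0.504 + 0.79*0.496 = 0.684160
P(genuine neutron-flux excursion | scram, stuck control-rod sensor) = 0.391840/0.684160 ≈ 0.5727

Pr(genuine neutron-flux excursion | scram, stuck control-rod sensor) ≈ 0.5727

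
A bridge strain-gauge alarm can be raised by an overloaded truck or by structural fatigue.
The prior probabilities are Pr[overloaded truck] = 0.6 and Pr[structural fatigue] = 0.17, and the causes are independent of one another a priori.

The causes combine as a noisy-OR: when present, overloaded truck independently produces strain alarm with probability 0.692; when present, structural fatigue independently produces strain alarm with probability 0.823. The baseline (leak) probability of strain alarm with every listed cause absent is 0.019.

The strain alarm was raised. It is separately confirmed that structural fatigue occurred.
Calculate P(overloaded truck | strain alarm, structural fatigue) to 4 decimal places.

P(overloaded truck | strain alarm, structural fatigue) ≈ 0.6321

Under noisy-OR, P(strain alarm | causes) = 1 − (1−0.019)·∏(1−qᵢ) over the active causes.
Numerator (weight on configurations with overloaded truck): 0.94652×0.6 = 0.567912
Denominator P(strain alarm | structural fatigue): 0.826363×0.4 + 0.94652×0.6 = 0.898457
P(overloaded truck | strain alarm, structural fatigue) = 0.567912/0.898457 ≈ 0.6321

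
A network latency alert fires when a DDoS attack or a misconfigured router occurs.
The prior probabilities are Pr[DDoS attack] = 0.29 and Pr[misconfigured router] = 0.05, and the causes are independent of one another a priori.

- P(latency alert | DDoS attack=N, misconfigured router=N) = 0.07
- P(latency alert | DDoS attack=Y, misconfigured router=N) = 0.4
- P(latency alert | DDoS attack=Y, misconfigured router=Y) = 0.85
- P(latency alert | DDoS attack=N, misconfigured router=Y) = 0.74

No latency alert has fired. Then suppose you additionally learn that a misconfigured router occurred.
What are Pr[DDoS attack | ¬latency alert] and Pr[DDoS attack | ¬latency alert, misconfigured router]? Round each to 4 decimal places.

By total probability over the 4 (DDoS attack, misconfigured router) configurations:
  P(¬latency alert) = 0.93*0.71*0.95 + 0.26*0.71*0.05 + 0.6*0.29*0.95 + 0.15*0.29*0.05
        = 0.627285 + 0.009230 + 0.165300 + 0.002175 = 0.803990
Keeping only the DDoS attack-present terms gives 0.167475, so
  P(DDoS attack | ¬latency alert) = 0.167475 / 0.803990 ≈ 0.2083

With the extra evidence:
By total probability over both values of DDoS attack:
  P(¬latency alert | misconfigured router) = 0.26*0.71 + 0.15*0.29
        = 0.184600 + 0.043500 = 0.228100
Keeping only the DDoS attack-present terms gives 0.043500, so
  P(DDoS attack | ¬latency alert, misconfigured router) = 0.043500 / 0.228100 ≈ 0.1907

Pr[DDoS attack | ¬latency alert] ≈ 0.2083; Pr[DDoS attack | ¬latency alert, misconfigured router] ≈ 0.1907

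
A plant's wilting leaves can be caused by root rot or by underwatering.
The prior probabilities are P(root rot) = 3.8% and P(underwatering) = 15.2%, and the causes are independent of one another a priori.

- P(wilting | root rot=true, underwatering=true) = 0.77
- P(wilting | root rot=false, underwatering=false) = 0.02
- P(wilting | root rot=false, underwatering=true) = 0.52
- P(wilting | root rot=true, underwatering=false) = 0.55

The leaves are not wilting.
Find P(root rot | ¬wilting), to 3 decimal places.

P(¬wilting) = 0.98*0.962*0.848 + 0.48*0.962*0.152 + 0.45*0.038*0.848 + 0.23*0.038*0.152 = 0.799460 + 0.070188 + 0.014501 + 0.001328 = 0.885477
Of this, 0.015829 comes from 0.014501 + 0.001328 (the root rot=true cases).
Hence the posterior is 0.015829/0.885477 ≈ 0.018.

P(root rot | ¬wilting) ≈ 0.018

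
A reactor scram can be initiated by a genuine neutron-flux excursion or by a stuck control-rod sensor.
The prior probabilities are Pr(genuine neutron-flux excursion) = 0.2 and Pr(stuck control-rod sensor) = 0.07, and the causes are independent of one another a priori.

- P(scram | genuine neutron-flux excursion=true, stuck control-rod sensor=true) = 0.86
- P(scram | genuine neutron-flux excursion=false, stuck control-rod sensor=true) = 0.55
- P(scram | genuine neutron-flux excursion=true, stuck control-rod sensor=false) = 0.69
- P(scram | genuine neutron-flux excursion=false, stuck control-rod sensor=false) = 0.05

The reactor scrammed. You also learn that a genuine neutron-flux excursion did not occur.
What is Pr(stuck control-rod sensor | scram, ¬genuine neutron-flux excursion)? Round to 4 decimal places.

Pr(stuck control-rod sensor | scram, ¬genuine neutron-flux excursion) ≈ 0.4529

For the numerator, keep only stuck control-rod sensor=true terms: 0.55·0.07 = 0.038500
The normalizing constant is 0.05·0.93 + 0.55·0.07 = 0.085000
Posterior = 0.038500 / 0.085000 ≈ 0.4529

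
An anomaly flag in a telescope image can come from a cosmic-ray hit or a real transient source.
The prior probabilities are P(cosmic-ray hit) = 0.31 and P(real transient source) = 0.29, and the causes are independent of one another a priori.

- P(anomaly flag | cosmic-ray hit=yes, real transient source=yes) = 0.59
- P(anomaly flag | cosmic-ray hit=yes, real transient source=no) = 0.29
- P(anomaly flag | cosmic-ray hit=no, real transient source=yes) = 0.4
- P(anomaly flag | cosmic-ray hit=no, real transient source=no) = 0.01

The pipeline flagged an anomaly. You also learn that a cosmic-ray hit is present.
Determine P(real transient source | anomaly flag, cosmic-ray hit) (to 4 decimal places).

P(anomaly flag | cosmic-ray hit) = 0.29*0.71 + 0.59*0.29 = 0.205900 + 0.171100 = 0.377000
Restricting to configurations with real transient source present: 0.59*0.29 = 0.171100.
P(real transient source | anomaly flag, cosmic-ray hit) = 0.171100 / 0.377000 ≈ 0.4538

P(real transient source | anomaly flag, cosmic-ray hit) ≈ 0.4538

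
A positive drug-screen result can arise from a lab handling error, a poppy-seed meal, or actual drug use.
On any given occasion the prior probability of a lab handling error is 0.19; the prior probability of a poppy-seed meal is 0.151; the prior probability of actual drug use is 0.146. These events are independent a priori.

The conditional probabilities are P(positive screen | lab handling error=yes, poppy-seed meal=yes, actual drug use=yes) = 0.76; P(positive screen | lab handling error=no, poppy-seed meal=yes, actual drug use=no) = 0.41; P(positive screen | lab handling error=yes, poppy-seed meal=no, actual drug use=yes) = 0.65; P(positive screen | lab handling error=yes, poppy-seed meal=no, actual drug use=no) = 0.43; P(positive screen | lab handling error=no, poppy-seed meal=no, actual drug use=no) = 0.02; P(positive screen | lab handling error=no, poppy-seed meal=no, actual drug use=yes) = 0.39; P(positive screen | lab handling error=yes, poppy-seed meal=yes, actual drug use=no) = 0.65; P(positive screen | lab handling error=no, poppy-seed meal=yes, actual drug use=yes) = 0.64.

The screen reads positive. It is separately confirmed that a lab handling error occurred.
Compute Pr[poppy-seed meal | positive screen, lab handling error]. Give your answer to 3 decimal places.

Pr[poppy-seed meal | positive screen, lab handling error] ≈ 0.204

P(positive screen | lab handling error) = 0.43*0.849*0.854 + 0.65*0.849*0.146 + 0.65*0.151*0.854 + 0.76*0.151*0.146 = 0.311770 + 0.080570 + 0.083820 + 0.016755 = 0.492915
Of this, 0.100575 comes from 0.083820 + 0.016755 (the poppy-seed meal=true cases).
So P(poppy-seed meal | positive screen, lab handling error) = 0.100575/0.492915 ≈ 0.204.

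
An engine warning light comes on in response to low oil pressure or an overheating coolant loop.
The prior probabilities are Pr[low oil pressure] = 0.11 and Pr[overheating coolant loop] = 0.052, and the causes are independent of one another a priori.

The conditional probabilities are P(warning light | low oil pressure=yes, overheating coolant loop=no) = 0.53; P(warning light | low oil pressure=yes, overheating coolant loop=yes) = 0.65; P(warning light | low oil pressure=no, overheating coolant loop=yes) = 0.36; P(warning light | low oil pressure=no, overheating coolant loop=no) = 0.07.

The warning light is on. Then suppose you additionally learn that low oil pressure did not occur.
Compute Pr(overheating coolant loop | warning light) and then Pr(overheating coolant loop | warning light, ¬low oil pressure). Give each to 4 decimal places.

Pr(overheating coolant loop | warning light) ≈ 0.1513; Pr(overheating coolant loop | warning light, ¬low oil pressure) ≈ 0.2200

Numerator (weight on configurations with overheating coolant loop): 0.016661 + 0.003718 = 0.020379
The normalizing constant is 0.07·0.89·0.948 + 0.36·0.89·0.052 + 0.53·0.11·0.948 + 0.65·0.11·0.052 = 0.134707
P(overheating coolant loop | warning light) = 0.020379/0.134707 ≈ 0.1513

Now condition on the additional information:
Enumerate both values of overheating coolant loop and weight by the priors:
  P(warning light | ¬low oil pressure) = 0.07×0.948 + 0.36×0.052
        = 0.066360 + 0.018720 = 0.085080
The terms with overheating coolant loop present sum to 0.018720, so
  P(overheating coolant loop | warning light, ¬low oil pressure) = 0.018720 / 0.085080 ≈ 0.2200
Ruling out low oil pressure raises the posterior on overheating coolant loop — the flip side of explaining away.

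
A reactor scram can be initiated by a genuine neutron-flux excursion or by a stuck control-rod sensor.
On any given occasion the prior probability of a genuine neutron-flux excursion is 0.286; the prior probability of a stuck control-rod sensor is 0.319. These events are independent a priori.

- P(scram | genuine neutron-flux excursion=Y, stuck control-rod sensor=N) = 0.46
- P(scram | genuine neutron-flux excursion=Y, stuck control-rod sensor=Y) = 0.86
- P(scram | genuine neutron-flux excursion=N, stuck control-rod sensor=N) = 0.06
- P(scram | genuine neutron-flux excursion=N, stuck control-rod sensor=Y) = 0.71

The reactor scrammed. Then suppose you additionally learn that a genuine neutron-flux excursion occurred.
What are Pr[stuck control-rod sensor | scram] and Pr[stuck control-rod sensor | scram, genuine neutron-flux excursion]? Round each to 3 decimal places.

P(scram) = 0.06×0.714×0.681 + 0.71×0.714×0.319 + 0.46×0.286×0.681 + 0.86×0.286×0.319 = 0.029174 + 0.161714 + 0.089592 + 0.078461 = 0.358941
Of this, 0.240175 comes from 0.161714 + 0.078461 (the stuck control-rod sensor=true cases).
Hence the posterior is 0.240175/0.358941 ≈ 0.669.

With the extra evidence:
Weight on stuck control-rod sensor=true, given the evidence: 0.86*0.319 = 0.274340
Denominator P(scram | genuine neutron-flux excursion): 0.46*0.681 + 0.86*0.319 = 0.587600
Posterior = 0.274340 / 0.587600 ≈ 0.467

Pr[stuck control-rod sensor | scram] ≈ 0.669; Pr[stuck control-rod sensor | scram, genuine neutron-flux excursion] ≈ 0.467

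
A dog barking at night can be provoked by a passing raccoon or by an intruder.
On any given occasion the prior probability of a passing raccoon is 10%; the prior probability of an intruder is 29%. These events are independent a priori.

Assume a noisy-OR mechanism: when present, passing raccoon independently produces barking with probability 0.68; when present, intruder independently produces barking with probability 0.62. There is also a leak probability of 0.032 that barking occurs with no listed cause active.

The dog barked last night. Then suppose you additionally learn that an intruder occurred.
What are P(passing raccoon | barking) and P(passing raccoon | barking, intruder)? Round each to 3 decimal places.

P(passing raccoon | barking) ≈ 0.287; P(passing raccoon | barking, intruder) ≈ 0.134

Under noisy-OR, P(barking | causes) = 1 − (1−0.032)·∏(1−qᵢ) over the active causes.
Numerator (weight on configurations with passing raccoon): 0.049007 + 0.025586 = 0.074593
The normalizing constant is 0.032*0.9*0.71 + 0.63216*0.9*0.29 + 0.69024*0.1*0.71 + 0.882291*0.1*0.29 = 0.260035
P(passing raccoon | barking) = 0.074593/0.260035 ≈ 0.287

Now also conditioning on intruder=true:
Sum P(barking|·) weighted by the priors over both values of passing raccoon:
  P(barking | intruder) = 0.63216*0.9 + 0.882291*0.1
        = 0.568944 + 0.088229 = 0.657173
Keeping only the passing raccoon-present terms gives 0.088229, so
  P(passing raccoon | barking, intruder) = 0.088229 / 0.657173 ≈ 0.134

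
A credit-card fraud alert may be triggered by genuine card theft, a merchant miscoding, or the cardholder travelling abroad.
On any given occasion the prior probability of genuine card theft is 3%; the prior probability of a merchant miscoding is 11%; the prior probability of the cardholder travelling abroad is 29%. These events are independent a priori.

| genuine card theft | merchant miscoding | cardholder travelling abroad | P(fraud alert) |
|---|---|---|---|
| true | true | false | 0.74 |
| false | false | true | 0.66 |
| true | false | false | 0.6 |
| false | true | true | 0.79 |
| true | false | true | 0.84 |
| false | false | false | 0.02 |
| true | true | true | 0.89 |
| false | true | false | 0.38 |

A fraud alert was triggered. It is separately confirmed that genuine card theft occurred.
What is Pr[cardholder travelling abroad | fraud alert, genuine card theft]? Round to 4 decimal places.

P(fraud alert | genuine card theft) = 0.6×0.89×0.71 + 0.84×0.89×0.29 + 0.74×0.11×0.71 + 0.89×0.11×0.29 = 0.379140 + 0.216804 + 0.057794 + 0.028391 = 0.682129
Restricting to configurations with cardholder travelling abroad present: 0.216804 + 0.028391 = 0.245195.
P(cardholder travelling abroad | fraud alert, genuine card theft) = 0.245195 / 0.682129 ≈ 0.3595

Pr[cardholder travelling abroad | fraud alert, genuine card theft] ≈ 0.3595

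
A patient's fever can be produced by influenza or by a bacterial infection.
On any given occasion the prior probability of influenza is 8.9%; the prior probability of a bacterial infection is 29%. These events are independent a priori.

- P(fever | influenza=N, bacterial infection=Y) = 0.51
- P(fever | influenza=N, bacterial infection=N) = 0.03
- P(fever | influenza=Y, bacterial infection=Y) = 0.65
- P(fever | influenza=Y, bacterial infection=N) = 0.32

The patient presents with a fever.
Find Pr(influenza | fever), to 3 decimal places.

P(fever) = 0.03×0.911×0.71 + 0.51×0.911×0.29 + 0.32×0.089×0.71 + 0.65×0.089×0.29 = 0.019404 + 0.134737 + 0.020221 + 0.016776 = 0.191138
The influenza-present share is 0.020221 + 0.016776 = 0.036997.
So P(influenza | fever) = 0.036997/0.191138 ≈ 0.194.

Pr(influenza | fever) ≈ 0.194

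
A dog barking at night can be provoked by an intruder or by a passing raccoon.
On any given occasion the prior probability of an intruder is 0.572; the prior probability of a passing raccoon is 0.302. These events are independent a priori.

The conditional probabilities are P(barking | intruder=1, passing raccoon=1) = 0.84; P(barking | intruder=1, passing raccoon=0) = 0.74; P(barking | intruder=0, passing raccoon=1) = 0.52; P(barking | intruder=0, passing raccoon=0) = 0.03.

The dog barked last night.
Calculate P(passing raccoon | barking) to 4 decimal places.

Enumerate the 4 (intruder, passing raccoon) configurations and weight by the priors:
  P(barking) = 0.03*0.428*0.698 + 0.52*0.428*0.302 + 0.74*0.572*0.698 + 0.84*0.572*0.302
        = 0.008962 + 0.067213 + 0.295449 + 0.145105 = 0.516729
The terms with passing raccoon present sum to 0.212318, so
  P(passing raccoon | barking) = 0.212318 / 0.516729 ≈ 0.4109

P(passing raccoon | barking) ≈ 0.4109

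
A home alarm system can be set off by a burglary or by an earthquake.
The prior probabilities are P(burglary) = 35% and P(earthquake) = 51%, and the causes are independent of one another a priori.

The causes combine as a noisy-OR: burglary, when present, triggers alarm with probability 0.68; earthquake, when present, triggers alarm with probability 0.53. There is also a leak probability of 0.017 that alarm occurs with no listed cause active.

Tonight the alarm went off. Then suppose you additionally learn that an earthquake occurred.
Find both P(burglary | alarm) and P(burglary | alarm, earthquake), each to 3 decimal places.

P(burglary | alarm) ≈ 0.595; P(burglary | alarm, earthquake) ≈ 0.460

Under noisy-OR, P(alarm | causes) = 1 − (1−0.017)·∏(1−qᵢ) over the active causes.
Weight on burglary=true, given the evidence: 0.117553 + 0.152110 = 0.269663
The normalizing constant is 0.017·0.65·0.49 + 0.53799·0.65·0.51 + 0.68544·0.35·0.49 + 0.852157·0.35·0.51 = 0.453422
Posterior = 0.269663 / 0.453422 ≈ 0.595

Now condition on the additional information:
Enumerate both values of burglary and weight by the priors:
  P(alarm | earthquake) = 0.53799·0.65 + 0.852157·0.35
        = 0.349693 + 0.298255 = 0.647948
Configurations with burglary contribute 0.298255, so
  P(burglary | alarm, earthquake) = 0.298255 / 0.647948 ≈ 0.460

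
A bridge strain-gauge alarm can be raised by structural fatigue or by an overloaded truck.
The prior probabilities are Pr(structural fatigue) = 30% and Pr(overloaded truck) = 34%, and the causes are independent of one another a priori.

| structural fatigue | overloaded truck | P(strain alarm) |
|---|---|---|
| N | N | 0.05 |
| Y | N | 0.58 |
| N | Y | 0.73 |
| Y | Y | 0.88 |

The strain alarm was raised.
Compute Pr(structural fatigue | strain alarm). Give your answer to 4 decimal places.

Pr(structural fatigue | strain alarm) ≈ 0.5097

P(strain alarm) = 0.05·0.7·0.66 + 0.73·0.7·0.34 + 0.58·0.3·0.66 + 0.88·0.3·0.34 = 0.023100 + 0.173740 + 0.114840 + 0.089760 = 0.401440
Of this, 0.204600 comes from 0.114840 + 0.089760 (the structural fatigue=true cases).
So P(structural fatigue | strain alarm) = 0.204600/0.401440 ≈ 0.5097.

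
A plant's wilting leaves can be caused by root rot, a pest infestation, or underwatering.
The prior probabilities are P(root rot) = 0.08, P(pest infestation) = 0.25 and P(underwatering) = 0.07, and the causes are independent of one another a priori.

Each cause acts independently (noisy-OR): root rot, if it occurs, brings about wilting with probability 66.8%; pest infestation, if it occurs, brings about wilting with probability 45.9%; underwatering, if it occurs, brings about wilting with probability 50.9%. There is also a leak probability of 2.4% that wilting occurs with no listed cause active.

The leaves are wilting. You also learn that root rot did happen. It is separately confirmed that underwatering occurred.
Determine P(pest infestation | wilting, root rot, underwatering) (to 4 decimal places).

Under noisy-OR, P(wilting | causes) = 1 − (1−0.024)·∏(1−qᵢ) over the active causes.
P(wilting | root rot, underwatering) = 0.8409×0.75 + 0.913927×0.25 = 0.630675 + 0.228482 = 0.859157
The pest infestation-present share is 0.913927×0.25 = 0.228482.
P(pest infestation | wilting, root rot, underwatering) = 0.228482 / 0.859157 ≈ 0.2659

P(pest infestation | wilting, root rot, underwatering) ≈ 0.2659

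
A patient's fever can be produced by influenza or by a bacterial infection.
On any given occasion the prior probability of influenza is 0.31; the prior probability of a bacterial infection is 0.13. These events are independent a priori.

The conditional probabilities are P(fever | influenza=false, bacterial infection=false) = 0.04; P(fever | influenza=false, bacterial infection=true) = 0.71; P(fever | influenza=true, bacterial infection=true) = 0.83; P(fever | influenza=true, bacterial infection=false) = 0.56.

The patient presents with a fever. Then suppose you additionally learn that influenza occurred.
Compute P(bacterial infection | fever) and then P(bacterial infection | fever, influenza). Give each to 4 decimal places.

For the numerator, keep only bacterial infection=true terms: 0.063687 + 0.033449 = 0.097136
Normalizer over all consistent configurations: 0.04*0.69*0.87 + 0.71*0.69*0.13 + 0.56*0.31*0.87 + 0.83*0.31*0.13 = 0.272180
Posterior = 0.097136 / 0.272180 ≈ 0.3569

With the extra evidence:
By total probability over both values of bacterial infection:
  P(fever | influenza) = 0.56·0.87 + 0.83·0.13
        = 0.487200 + 0.107900 = 0.595100
The terms with bacterial infection present sum to 0.107900, so
  P(bacterial infection | fever, influenza) = 0.107900 / 0.595100 ≈ 0.1813

P(bacterial infection | fever) ≈ 0.3569; P(bacterial infection | fever, influenza) ≈ 0.1813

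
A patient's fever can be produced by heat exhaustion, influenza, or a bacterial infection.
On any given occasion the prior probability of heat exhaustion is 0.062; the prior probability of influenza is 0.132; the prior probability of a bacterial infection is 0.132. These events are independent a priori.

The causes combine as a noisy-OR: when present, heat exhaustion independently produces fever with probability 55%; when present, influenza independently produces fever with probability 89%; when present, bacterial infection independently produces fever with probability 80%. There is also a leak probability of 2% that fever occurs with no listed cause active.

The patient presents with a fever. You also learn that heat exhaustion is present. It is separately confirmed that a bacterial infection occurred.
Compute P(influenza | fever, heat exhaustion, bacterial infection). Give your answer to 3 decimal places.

Under noisy-OR, P(fever | causes) = 1 − (1−0.02)·∏(1−qᵢ) over the active causes.
Numerator (weight on configurations with influenza): 0.990298*0.132 = 0.130719
Denominator P(fever | heat exhaustion, bacterial infection): 0.9118*0.868 + 0.990298*0.132 = 0.922161
Posterior = 0.130719 / 0.922161 ≈ 0.142

P(influenza | fever, heat exhaustion, bacterial infection) ≈ 0.142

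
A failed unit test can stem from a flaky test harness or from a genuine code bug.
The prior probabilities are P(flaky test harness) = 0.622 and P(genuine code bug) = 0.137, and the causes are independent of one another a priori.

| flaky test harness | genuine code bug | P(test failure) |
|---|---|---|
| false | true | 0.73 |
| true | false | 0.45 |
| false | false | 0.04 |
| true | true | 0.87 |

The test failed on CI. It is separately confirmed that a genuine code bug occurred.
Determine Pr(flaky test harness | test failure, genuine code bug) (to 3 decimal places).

For the numerator, keep only flaky test harness=true terms: 0.87·0.622 = 0.541140
Normalizer over all consistent configurations: 0.73·0.378 + 0.87·0.622 = 0.817080
Posterior = 0.541140 / 0.817080 ≈ 0.662

Pr(flaky test harness | test failure, genuine code bug) ≈ 0.662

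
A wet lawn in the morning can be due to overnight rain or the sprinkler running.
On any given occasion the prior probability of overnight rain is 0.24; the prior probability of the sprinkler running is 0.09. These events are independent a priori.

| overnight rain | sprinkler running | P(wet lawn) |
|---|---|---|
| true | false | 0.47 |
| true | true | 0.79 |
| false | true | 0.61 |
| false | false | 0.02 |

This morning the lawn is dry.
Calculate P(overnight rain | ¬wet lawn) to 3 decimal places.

P(overnight rain | ¬wet lawn) ≈ 0.146

Weight on overnight rain=true, given the evidence: 0.115752 + 0.004536 = 0.120288
Normalizer over all consistent configurations: 0.98×0.76×0.91 + 0.39×0.76×0.09 + 0.53×0.24×0.91 + 0.21×0.24×0.09 = 0.824732
P(overnight rain | ¬wet lawn) = 0.120288/0.824732 ≈ 0.146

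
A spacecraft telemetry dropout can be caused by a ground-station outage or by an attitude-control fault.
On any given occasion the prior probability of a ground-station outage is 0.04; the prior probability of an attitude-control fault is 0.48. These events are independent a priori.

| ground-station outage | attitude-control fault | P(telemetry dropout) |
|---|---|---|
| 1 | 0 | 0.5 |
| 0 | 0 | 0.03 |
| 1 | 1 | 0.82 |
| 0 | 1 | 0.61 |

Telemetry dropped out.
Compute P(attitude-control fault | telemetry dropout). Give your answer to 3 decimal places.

P(telemetry dropout) = 0.03·0.96·0.52 + 0.61·0.96·0.48 + 0.5·0.04·0.52 + 0.82·0.04·0.48 = 0.014976 + 0.281088 + 0.010400 + 0.015744 = 0.322208
The attitude-control fault-present share is 0.281088 + 0.015744 = 0.296832.
So P(attitude-control fault | telemetry dropout) = 0.296832/0.322208 ≈ 0.921.

P(attitude-control fault | telemetry dropout) ≈ 0.921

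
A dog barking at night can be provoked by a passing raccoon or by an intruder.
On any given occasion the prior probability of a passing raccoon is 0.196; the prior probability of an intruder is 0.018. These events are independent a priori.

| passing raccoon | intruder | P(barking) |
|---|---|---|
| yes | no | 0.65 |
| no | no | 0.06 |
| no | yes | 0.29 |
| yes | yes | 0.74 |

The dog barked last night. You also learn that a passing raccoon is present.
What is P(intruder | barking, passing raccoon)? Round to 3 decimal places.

Numerator (weight on configurations with intruder): 0.74*0.018 = 0.013320
Normalizer over all consistent configurations: 0.65*0.982 + 0.74*0.018 = 0.651620
Posterior = 0.013320 / 0.651620 ≈ 0.020

P(intruder | barking, passing raccoon) ≈ 0.020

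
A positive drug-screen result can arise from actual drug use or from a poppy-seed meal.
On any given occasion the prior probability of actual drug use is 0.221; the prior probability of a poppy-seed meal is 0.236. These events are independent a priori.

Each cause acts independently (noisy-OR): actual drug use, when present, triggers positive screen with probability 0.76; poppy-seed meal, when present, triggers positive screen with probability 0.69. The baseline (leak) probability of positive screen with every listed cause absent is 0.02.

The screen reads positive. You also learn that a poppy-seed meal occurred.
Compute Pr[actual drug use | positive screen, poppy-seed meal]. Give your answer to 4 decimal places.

Pr[actual drug use | positive screen, poppy-seed meal] ≈ 0.2742

Under noisy-OR, P(positive screen | causes) = 1 − (1−0.02)·∏(1−qᵢ) over the active causes.
By total probability over both values of actual drug use:
  P(positive screen | poppy-seed meal) = 0.6962×0.779 + 0.927088×0.221
        = 0.542340 + 0.204886 = 0.747226
The terms with actual drug use present sum to 0.204886, so
  P(actual drug use | positive screen, poppy-seed meal) = 0.204886 / 0.747226 ≈ 0.2742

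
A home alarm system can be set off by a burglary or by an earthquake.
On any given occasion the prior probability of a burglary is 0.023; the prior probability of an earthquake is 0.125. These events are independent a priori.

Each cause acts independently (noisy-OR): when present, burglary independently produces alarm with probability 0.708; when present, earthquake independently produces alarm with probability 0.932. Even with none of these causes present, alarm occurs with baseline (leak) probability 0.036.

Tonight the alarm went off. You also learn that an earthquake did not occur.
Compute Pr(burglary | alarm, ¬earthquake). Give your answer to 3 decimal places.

Pr(burglary | alarm, ¬earthquake) ≈ 0.320

Under noisy-OR, P(alarm | causes) = 1 − (1−0.036)·∏(1−qᵢ) over the active causes.
For the numerator, keep only burglary=true terms: 0.718512·0.023 = 0.016526
The normalizing constant is 0.036·0.977 + 0.718512·0.023 = 0.051698
Posterior = 0.016526 / 0.051698 ≈ 0.320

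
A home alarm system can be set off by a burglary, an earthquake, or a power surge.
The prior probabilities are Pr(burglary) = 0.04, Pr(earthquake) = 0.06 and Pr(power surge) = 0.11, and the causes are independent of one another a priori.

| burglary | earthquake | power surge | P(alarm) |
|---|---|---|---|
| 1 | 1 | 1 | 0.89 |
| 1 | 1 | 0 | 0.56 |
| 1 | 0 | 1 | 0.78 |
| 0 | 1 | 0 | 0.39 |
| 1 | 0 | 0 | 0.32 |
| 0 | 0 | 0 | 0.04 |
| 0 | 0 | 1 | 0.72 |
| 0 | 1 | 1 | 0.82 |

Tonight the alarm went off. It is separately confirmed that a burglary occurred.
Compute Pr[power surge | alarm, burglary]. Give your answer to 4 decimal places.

P(alarm | burglary) = 0.32*0.94*0.89 + 0.78*0.94*0.11 + 0.56*0.06*0.89 + 0.89*0.06*0.11 = 0.267712 + 0.080652 + 0.029904 + 0.005874 = 0.384142
Of this, 0.086526 comes from 0.080652 + 0.005874 (the power surge=true cases).
So P(power surge | alarm, burglary) = 0.086526/0.384142 ≈ 0.2252.

Pr[power surge | alarm, burglary] ≈ 0.2252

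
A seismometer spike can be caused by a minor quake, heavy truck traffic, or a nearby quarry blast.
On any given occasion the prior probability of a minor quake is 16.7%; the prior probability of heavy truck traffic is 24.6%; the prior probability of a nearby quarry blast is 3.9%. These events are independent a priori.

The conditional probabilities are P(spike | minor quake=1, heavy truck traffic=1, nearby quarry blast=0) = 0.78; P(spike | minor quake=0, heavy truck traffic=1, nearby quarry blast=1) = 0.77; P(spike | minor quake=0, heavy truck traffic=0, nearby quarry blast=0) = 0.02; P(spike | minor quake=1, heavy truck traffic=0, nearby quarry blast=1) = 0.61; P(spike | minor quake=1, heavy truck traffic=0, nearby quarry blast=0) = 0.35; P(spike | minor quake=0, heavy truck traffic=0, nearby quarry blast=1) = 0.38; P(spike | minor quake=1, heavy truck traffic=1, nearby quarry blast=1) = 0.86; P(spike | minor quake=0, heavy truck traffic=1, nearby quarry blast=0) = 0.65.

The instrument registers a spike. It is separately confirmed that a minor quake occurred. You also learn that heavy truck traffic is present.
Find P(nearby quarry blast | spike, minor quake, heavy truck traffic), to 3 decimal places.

P(spike | minor quake, heavy truck traffic) = 0.78·0.961 + 0.86·0.039 = 0.749580 + 0.033540 = 0.783120
Restricting to configurations with nearby quarry blast present: 0.86·0.039 = 0.033540.
Hence the posterior is 0.033540/0.783120 ≈ 0.043.

P(nearby quarry blast | spike, minor quake, heavy truck traffic) ≈ 0.043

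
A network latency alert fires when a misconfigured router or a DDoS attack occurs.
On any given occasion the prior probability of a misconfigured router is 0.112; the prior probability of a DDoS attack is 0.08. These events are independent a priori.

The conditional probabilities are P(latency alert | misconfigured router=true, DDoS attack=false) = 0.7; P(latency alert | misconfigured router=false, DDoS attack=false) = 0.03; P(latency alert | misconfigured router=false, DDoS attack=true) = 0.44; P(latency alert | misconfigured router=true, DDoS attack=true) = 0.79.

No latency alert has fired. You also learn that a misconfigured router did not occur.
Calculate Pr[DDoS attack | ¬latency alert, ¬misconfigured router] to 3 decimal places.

Sum P(¬latency alert|·) weighted by the priors over both values of DDoS attack:
  P(¬latency alert | ¬misconfigured router) = 0.97·0.92 + 0.56·0.08
        = 0.892400 + 0.044800 = 0.937200
The terms with DDoS attack present sum to 0.044800, so
  P(DDoS attack | ¬latency alert, ¬misconfigured router) = 0.044800 / 0.937200 ≈ 0.048

Pr[DDoS attack | ¬latency alert, ¬misconfigured router] ≈ 0.048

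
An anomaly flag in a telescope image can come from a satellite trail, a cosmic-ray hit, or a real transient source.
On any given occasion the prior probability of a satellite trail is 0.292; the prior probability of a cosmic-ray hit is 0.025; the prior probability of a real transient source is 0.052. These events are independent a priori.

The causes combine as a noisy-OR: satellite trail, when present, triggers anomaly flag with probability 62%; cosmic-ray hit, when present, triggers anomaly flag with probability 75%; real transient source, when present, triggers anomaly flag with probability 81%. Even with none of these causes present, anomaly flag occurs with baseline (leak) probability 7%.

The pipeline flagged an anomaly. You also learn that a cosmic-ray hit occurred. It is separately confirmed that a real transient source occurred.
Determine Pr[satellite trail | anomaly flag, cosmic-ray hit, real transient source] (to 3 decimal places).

Under noisy-OR, P(anomaly flag | causes) = 1 − (1−0.07)·∏(1−qᵢ) over the active causes.
Sum P(anomaly flag|·) weighted by the priors over both values of satellite trail:
  P(anomaly flag | cosmic-ray hit, real transient source) = 0.955825·0.708 + 0.983213·0.292
        = 0.676724 + 0.287098 = 0.963822
Configurations with satellite trail contribute 0.287098, so
  P(satellite trail | anomaly flag, cosmic-ray hit, real transient source) = 0.287098 / 0.963822 ≈ 0.298

Pr[satellite trail | anomaly flag, cosmic-ray hit, real transient source] ≈ 0.298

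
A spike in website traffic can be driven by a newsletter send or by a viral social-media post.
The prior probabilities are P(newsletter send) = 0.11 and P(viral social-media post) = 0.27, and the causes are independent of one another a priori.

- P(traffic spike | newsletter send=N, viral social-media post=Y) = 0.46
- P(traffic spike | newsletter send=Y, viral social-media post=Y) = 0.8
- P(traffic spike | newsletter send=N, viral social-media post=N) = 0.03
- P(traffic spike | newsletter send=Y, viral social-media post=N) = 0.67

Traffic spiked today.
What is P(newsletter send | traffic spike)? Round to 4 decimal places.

P(traffic spike) = 0.03·0.89·0.73 + 0.46·0.89·0.27 + 0.67·0.11·0.73 + 0.8·0.11·0.27 = 0.019491 + 0.110538 + 0.053801 + 0.023760 = 0.207590
Restricting to configurations with newsletter send present: 0.053801 + 0.023760 = 0.077561.
So P(newsletter send | traffic spike) = 0.077561/0.207590 ≈ 0.3736.

P(newsletter send | traffic spike) ≈ 0.3736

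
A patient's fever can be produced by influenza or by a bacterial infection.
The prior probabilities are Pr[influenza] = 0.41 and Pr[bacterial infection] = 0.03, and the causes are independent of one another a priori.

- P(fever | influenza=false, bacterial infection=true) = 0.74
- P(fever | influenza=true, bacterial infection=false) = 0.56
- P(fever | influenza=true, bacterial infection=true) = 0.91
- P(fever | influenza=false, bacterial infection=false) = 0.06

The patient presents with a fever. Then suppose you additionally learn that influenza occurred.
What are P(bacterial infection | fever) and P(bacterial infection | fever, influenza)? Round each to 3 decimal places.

P(bacterial infection | fever) ≈ 0.086; P(bacterial infection | fever, influenza) ≈ 0.048

For the numerator, keep only bacterial infection=true terms: 0.013098 + 0.011193 = 0.024291
Denominator P(fever): 0.06×0.59×0.97 + 0.74×0.59×0.03 + 0.56×0.41×0.97 + 0.91×0.41×0.03 = 0.281341
P(bacterial infection | fever) = 0.024291/0.281341 ≈ 0.086

Now also conditioning on influenza=true:
P(fever | influenza) = 0.56×0.97 + 0.91×0.03 = 0.543200 + 0.027300 = 0.570500
Of this, 0.027300 comes from 0.91×0.03 (the bacterial infection=true cases).
So P(bacterial infection | fever, influenza) = 0.027300/0.570500 ≈ 0.048.
— influenza explains away the evidence for bacterial infection.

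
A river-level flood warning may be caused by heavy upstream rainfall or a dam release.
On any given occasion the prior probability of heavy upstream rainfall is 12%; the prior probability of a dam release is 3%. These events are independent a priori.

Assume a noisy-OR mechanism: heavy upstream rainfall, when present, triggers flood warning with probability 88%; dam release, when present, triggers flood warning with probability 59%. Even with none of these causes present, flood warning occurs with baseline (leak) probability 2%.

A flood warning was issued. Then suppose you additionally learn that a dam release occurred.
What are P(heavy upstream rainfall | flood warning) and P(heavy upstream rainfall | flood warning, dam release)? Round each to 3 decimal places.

P(heavy upstream rainfall | flood warning) ≈ 0.764; P(heavy upstream rainfall | flood warning, dam release) ≈ 0.178

Under noisy-OR, P(flood warning | causes) = 1 − (1−0.02)·∏(1−qᵢ) over the active causes.
For the numerator, keep only heavy upstream rainfall=true terms: 0.102711 + 0.003426 = 0.106137
Denominator P(flood warning): 0.02·0.88·0.97 + 0.5982·0.88·0.03 + 0.8824·0.12·0.97 + 0.951784·0.12·0.03 = 0.139001
P(heavy upstream rainfall | flood warning) = 0.106137/0.139001 ≈ 0.764

Now condition on the additional information:
Sum P(flood warning|·) weighted by the priors over both values of heavy upstream rainfall:
  P(flood warning | dam release) = 0.5982×0.88 + 0.951784×0.12
        = 0.526416 + 0.114214 = 0.640630
The terms with heavy upstream rainfall present sum to 0.114214, so
  P(heavy upstream rainfall | flood warning, dam release) = 0.114214 / 0.640630 ≈ 0.178
The drop from 0.764 to 0.178 is the explaining-away (discounting) effect.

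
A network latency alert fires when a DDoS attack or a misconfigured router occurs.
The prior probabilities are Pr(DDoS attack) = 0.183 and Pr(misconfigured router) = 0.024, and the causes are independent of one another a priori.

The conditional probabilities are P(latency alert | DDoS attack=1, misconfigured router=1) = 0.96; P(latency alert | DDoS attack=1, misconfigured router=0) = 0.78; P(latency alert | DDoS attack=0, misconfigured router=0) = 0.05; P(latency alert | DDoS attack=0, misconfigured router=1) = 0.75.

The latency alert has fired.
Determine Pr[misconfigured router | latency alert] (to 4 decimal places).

By total probability over the 4 (DDoS attack, misconfigured router) configurations:
  P(latency alert) = 0.05*0.817*0.976 + 0.75*0.817*0.024 + 0.78*0.183*0.976 + 0.96*0.183*0.024
        = 0.039870 + 0.014706 + 0.139314 + 0.004216 = 0.198106
Keeping only the misconfigured router-present terms gives 0.018922, so
  P(misconfigured router | latency alert) = 0.018922 / 0.198106 ≈ 0.0955

Pr[misconfigured router | latency alert] ≈ 0.0955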